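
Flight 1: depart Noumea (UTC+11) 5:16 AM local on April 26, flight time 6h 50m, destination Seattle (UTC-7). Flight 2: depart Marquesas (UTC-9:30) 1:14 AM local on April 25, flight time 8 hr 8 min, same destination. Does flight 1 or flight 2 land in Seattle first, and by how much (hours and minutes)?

the second, by 6 hours 14 minutes

Flight 1 in UTC: 5:16 AM − 11:00 = 6:16 PM on Apr 25.
+6 hours and 50 minutes → arrive 1:06 AM UTC on Apr 26.
Flight 2 in UTC: 1:14 AM + 9:30 = 10:44 AM on Apr 25.
+8 hours 8 minutes → arrive 6:52 PM UTC on Apr 25.
Flight 2 lands earlier by 6 hours 14 minutes.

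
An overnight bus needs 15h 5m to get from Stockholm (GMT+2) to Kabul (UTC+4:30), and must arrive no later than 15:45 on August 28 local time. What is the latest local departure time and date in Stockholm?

22:10 on Aug 27

Target arrival in UTC: 15:45 − 4:30 = 11:15 on Aug 28.
Subtract 15 hours 5 minutes → departure 20:10 UTC on Aug 27.
Stockholm is UTC+2:00: 20:10 + 2:00 = 22:10 on Aug 27.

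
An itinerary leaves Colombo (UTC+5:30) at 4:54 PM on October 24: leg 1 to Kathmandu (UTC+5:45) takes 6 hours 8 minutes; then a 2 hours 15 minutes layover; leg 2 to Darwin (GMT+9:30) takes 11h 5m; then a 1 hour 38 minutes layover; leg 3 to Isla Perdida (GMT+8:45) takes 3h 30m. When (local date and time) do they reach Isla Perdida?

8:45 PM on October 25

Convert departure to UTC: 4:54 PM − 5:30 = 11:24 AM UTC on Oct 24.
Add 6 hours 8 minutes leg 1 → 5:32 PM UTC.
Add 2 hours 15 minutes layover in Kathmandu → 7:47 PM UTC.
Add 11 hours and 5 minutes leg 2 → 6:52 AM UTC (Oct 25).
Add 1 hour 38 minutes layover in Darwin → 8:30 AM UTC.
Add 3 hours 30 minutes leg 3 → 12:00 PM UTC.
Isla Perdida is UTC+8:45, so local arrival = 12:00 PM + 8:45 = 8:45 PM on Oct 25.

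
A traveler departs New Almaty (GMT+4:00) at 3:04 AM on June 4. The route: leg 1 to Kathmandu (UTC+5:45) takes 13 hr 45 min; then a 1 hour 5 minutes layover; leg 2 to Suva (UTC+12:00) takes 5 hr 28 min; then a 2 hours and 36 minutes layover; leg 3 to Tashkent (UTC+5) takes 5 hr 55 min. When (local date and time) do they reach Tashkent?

Convert departure to UTC: 3:04 AM − 4:00 = 11:04 PM UTC on Jun 3.
Add 13 hours 45 minutes leg 1 → 12:49 PM UTC (Jun 4).
Add 1 hour 5 minutes layover in Kathmandu → 1:54 PM UTC.
Add 5 hours 28 minutes leg 2 → 7:22 PM UTC.
Add 2 hours and 36 minutes layover in Suva → 9:58 PM UTC.
Add 5 hours and 55 minutes leg 3 → 3:53 AM UTC (Jun 5).
Tashkent is UTC+5:00, so local arrival = 3:53 AM + 5:00 = 8:53 AM on Jun 5.

8:53 AM on Jun 5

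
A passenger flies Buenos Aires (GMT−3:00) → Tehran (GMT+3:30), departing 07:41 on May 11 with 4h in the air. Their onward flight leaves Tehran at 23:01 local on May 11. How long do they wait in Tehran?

4 hours 50 minutes

Convert departure to UTC: 07:41 + 3:00 = 10:41 UTC on May 11.
Add 4 hours flight time → 14:41 UTC.
Tehran is UTC+3:30, so local arrival = 14:41 + 3:30 = 18:11 on May 11.
Layover = 23:01 − 18:11 = 4 hours 50 minutes.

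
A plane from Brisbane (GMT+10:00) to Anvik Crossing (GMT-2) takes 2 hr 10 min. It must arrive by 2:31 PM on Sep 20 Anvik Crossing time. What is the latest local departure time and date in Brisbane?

Target arrival in UTC: 2:31 PM + 2:00 = 4:31 PM on Sep 20.
Subtract 2 hours 10 minutes → departure 2:21 PM UTC on Sep 20.
Brisbane is UTC+10:00: 2:21 PM + 10:00 = 12:21 AM on Sep 21.

12:21 AM on Sep 21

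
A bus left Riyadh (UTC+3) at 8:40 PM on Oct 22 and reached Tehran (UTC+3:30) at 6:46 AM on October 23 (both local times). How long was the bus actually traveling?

9 hours 36 minutes

Departure in UTC: 8:40 PM − 3:00 = 5:40 PM on Oct 22.
Arrival in UTC: 6:46 AM − 3:30 = 3:16 AM on Oct 23.
Elapsed = 3:16 AM − 5:40 PM (+1 day) = 9 hours 36 minutes.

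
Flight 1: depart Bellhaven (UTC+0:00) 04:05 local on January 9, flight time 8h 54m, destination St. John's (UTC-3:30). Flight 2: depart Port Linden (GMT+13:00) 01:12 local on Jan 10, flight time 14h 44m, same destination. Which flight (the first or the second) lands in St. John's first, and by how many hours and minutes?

Flight 1 departs at 04:05 UTC (Jan 9).
+8 hours and 54 minutes → arrive 12:59 UTC on Jan 9.
Flight 2 in UTC: 01:12 − 13:00 = 12:12 on Jan 9.
+14 hours and 44 minutes → arrive 02:56 UTC on Jan 10.
Flight 1 lands earlier by 13 hours 57 minutes.

the first, by 13 hours 57 minutes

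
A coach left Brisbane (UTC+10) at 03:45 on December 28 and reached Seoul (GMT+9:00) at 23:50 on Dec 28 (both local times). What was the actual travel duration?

21 hours 5 minutes

Departure in UTC: 03:45 − 10:00 = 17:45 on Dec 27.
Arrival in UTC: 23:50 − 9:00 = 14:50 on Dec 28.
Elapsed = 14:50 − 17:45 (+1 day) = 21 hours 5 minutes.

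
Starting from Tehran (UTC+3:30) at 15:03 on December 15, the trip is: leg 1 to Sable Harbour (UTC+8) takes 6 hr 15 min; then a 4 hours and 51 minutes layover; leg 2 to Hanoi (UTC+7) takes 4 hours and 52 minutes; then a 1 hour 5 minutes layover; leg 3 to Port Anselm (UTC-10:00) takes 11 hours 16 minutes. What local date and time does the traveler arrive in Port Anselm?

Convert departure to UTC: 15:03 − 3:30 = 11:33 UTC on Dec 15.
Add 6 hours 15 minutes leg 1 → 17:48 UTC.
Add 4 hours 51 minutes layover in Sable Harbour → 22:39 UTC.
Add 4 hours and 52 minutes leg 2 → 03:31 UTC (Dec 16).
Add 1 hour 5 minutes layover in Hanoi → 04:36 UTC.
Add 11 hours and 16 minutes leg 3 → 15:52 UTC.
Port Anselm is UTC−10:00, so local arrival = 15:52 − 10:00 = 05:52 on Dec 16.

05:52 on Dec 16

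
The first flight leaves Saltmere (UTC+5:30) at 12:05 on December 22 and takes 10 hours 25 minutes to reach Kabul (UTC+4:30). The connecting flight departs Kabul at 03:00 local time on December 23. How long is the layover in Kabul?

Convert departure to UTC: 12:05 − 5:30 = 06:35 UTC on Dec 22.
Add 10 hours and 25 minutes flight time → 17:00 UTC.
Kabul is UTC+4:30, so local arrival = 17:00 + 4:30 = 21:30 on Dec 22.
Layover = 03:00 − 21:30 (+1 day) = 5 hours 30 minutes.

5 hours 30 minutes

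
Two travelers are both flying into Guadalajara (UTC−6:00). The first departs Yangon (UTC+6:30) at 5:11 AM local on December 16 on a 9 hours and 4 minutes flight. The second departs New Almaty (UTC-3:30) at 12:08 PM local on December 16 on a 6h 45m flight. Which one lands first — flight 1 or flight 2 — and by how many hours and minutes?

the first, by 14 hours 38 minutes

Flight 1 in UTC: 5:11 AM − 6:30 = 10:41 PM on Dec 15.
+9 hours 4 minutes → arrive 7:45 AM UTC on Dec 16.
Flight 2 in UTC: 12:08 PM + 3:30 = 3:38 PM on Dec 16.
+6 hours and 45 minutes → arrive 10:23 PM UTC on Dec 16.
Flight 1 lands earlier by 14 hours 38 minutes.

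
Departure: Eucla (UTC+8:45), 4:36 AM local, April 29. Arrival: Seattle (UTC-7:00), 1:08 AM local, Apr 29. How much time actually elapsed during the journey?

Departure in UTC: 4:36 AM − 8:45 = 7:51 PM on Apr 28.
Arrival in UTC: 1:08 AM + 7:00 = 8:08 AM on Apr 29.
Elapsed = 8:08 AM − 7:51 PM (+1 day) = 12 hours 17 minutes.

12 hours 17 minutes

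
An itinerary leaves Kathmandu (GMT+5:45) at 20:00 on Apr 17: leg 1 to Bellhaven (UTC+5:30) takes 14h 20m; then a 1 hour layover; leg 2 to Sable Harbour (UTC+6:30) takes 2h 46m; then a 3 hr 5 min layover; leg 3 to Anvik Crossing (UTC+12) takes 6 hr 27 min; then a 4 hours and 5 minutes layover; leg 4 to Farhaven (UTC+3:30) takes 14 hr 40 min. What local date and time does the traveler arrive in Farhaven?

16:08 on April 19

Convert departure to UTC: 20:00 − 5:45 = 14:15 UTC on Apr 17.
Add 14 hours and 20 minutes leg 1 → 04:35 UTC (Apr 18).
Add 1 hour layover in Bellhaven → 05:35 UTC.
Add 2 hours 46 minutes leg 2 → 08:21 UTC.
Add 3 hours and 5 minutes layover in Sable Harbour → 11:26 UTC.
Add 6 hours and 27 minutes leg 3 → 17:53 UTC.
Add 4 hours and 5 minutes layover in Anvik Crossing → 21:58 UTC.
Add 14 hours 40 minutes leg 4 → 12:38 UTC (Apr 19).
Farhaven is UTC+3:30, so local arrival = 12:38 + 3:30 = 16:08 on Apr 19.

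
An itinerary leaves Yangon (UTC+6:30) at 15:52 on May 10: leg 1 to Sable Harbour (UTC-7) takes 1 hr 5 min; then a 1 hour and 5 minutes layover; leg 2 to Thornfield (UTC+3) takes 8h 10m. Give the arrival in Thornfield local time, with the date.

Convert departure to UTC: 15:52 − 6:30 = 09:22 UTC on May 10.
Add 1 hour and 5 minutes leg 1 → 10:27 UTC.
Add 1 hour and 5 minutes layover in Sable Harbour → 11:32 UTC.
Add 8 hours and 10 minutes leg 2 → 19:42 UTC.
Thornfield is UTC+3:00, so local arrival = 19:42 + 3:00 = 22:42 on May 10.

22:42 on May 10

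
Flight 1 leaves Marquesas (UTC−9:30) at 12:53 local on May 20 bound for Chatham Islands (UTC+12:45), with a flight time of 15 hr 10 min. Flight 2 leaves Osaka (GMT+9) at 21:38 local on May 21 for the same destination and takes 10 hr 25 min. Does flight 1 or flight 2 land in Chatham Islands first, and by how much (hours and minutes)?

the first, by 9 hours 30 minutes

Flight 1 in UTC: 12:53 + 9:30 = 22:23 on May 20.
+15 hours and 10 minutes → arrive 13:33 UTC on May 21.
Flight 2 in UTC: 21:38 − 9:00 = 12:38 on May 21.
+10 hours 25 minutes → arrive 23:03 UTC on May 21.
Flight 1 lands earlier by 9 hours 30 minutes.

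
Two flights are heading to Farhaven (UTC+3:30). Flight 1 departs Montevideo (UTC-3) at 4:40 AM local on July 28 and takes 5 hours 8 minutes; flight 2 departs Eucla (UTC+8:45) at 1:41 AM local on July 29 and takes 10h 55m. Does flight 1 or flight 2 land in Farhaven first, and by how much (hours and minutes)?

Flight 1 in UTC: 4:40 AM + 3:00 = 7:40 AM on Jul 28.
+5 hours 8 minutes → arrive 12:48 PM UTC on Jul 28.
Flight 2 in UTC: 1:41 AM − 8:45 = 4:56 PM on Jul 28.
+10 hours 55 minutes → arrive 3:51 AM UTC on Jul 29.
Flight 1 lands earlier by 15 hours 3 minutes.

the first, by 15 hours 3 minutes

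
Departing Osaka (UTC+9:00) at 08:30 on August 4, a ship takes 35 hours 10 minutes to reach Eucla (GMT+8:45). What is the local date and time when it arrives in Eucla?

19:25 on August 5

Convert departure to UTC: 08:30 − 9:00 = 23:30 UTC on Aug 3.
Add 35 hours 10 minutes travel time → 10:40 UTC (Aug 5).
Eucla is UTC+8:45, so local arrival = 10:40 + 8:45 = 19:25 on Aug 5.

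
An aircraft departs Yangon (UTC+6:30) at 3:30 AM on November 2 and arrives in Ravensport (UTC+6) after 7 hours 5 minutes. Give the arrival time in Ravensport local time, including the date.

10:05 AM on Nov 2

Ravensport is 0:30 behind Yangon.
After 7 hours 5 minutes it is 10:35 AM in Yangon.
Shift by the zone difference: 10:35 AM − 0:30 = 10:05 AM on Nov 2 in Ravensport.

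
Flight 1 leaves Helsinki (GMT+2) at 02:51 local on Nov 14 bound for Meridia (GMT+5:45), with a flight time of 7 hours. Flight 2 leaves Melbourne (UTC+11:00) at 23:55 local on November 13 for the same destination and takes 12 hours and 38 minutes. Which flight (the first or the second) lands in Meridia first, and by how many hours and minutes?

the second, by 6 hours 18 minutes

Flight 1 in UTC: 02:51 − 2:00 = 00:51 on Nov 14.
+7 hours → arrive 07:51 UTC on Nov 14.
Flight 2 in UTC: 23:55 − 11:00 = 12:55 on Nov 13.
+12 hours and 38 minutes → arrive 01:33 UTC on Nov 14.
Flight 2 lands earlier by 6 hours 18 minutes.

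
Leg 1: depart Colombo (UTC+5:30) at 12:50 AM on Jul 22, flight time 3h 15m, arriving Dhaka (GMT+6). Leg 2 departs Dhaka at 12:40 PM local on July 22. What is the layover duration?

8 hours 5 minutes

Convert departure to UTC: 12:50 AM − 5:30 = 7:20 PM UTC on Jul 21.
Add 3 hours 15 minutes flight time → 10:35 PM UTC.
Dhaka is UTC+6:00, so local arrival = 10:35 PM + 6:00 = 4:35 AM on Jul 22.
Layover = 12:40 PM − 4:35 AM = 8 hours 5 minutes.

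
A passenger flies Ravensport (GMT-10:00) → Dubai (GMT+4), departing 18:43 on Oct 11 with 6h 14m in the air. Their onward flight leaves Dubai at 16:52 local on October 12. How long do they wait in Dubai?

1 hour 55 minutes

Convert departure to UTC: 18:43 + 10:00 = 04:43 UTC on Oct 12.
Add 6 hours 14 minutes flight time → 10:57 UTC.
Dubai is UTC+4:00, so local arrival = 10:57 + 4:00 = 14:57 on Oct 12.
Layover = 16:52 − 14:57 = 1 hour 55 minutes.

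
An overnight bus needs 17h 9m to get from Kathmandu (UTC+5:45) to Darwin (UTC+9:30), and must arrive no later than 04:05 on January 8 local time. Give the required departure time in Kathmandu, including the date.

07:11 on Jan 7

Target arrival in UTC: 04:05 − 9:30 = 18:35 on Jan 7.
Subtract 17 hours 9 minutes → departure 01:26 UTC on Jan 7.
Kathmandu is UTC+5:45: 01:26 + 5:45 = 07:11 on Jan 7.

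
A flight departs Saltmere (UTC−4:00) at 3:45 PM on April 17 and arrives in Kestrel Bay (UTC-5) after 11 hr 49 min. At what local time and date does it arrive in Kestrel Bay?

Kestrel Bay is 1:00 behind Saltmere.
After 11 hours and 49 minutes it is 3:34 AM (Apr 18) in Saltmere.
Shift by the zone difference: 3:34 AM − 1:00 = 2:34 AM on Apr 18 in Kestrel Bay.

2:34 AM on Apr 18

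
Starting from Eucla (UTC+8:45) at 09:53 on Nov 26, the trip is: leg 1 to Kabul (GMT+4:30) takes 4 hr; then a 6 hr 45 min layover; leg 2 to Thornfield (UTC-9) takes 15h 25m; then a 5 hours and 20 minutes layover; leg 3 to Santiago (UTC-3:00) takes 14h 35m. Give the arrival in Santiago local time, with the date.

20:13 on Nov 27

Convert departure to UTC: 09:53 − 8:45 = 01:08 UTC on Nov 26.
Add 4 hours leg 1 → 05:08 UTC.
Add 6 hours and 45 minutes layover in Kabul → 11:53 UTC.
Add 15 hours and 25 minutes leg 2 → 03:18 UTC (Nov 27).
Add 5 hours and 20 minutes layover in Thornfield → 08:38 UTC.
Add 14 hours and 35 minutes leg 3 → 23:13 UTC.
Santiago is UTC−3:00, so local arrival = 23:13 − 3:00 = 20:13 on Nov 27.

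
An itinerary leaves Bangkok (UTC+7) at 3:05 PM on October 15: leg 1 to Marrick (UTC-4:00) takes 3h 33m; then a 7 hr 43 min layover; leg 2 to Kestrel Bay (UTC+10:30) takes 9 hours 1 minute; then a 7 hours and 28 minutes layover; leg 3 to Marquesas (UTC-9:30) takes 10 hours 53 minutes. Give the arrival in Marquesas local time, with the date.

1:13 PM on October 16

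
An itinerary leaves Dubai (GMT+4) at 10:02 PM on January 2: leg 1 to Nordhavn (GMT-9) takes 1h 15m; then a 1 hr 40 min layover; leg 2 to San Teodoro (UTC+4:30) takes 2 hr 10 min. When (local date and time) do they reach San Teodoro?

Convert departure to UTC: 10:02 PM − 4:00 = 6:02 PM UTC on Jan 2.
Add 1 hour 15 minutes leg 1 → 7:17 PM UTC.
Add 1 hour and 40 minutes layover in Nordhavn → 8:57 PM UTC.
Add 2 hours and 10 minutes leg 2 → 11:07 PM UTC.
San Teodoro is UTC+4:30, so local arrival = 11:07 PM + 4:30 = 3:37 AM on Jan 3.

3:37 AM on January 3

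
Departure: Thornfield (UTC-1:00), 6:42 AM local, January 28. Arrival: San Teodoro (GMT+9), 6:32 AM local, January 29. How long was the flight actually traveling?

Departure in UTC: 6:42 AM + 1:00 = 7:42 AM on Jan 28.
Arrival in UTC: 6:32 AM − 9:00 = 9:32 PM on Jan 28.
Elapsed = 9:32 PM − 7:42 AM = 13 hours 50 minutes.

13 hours 50 minutes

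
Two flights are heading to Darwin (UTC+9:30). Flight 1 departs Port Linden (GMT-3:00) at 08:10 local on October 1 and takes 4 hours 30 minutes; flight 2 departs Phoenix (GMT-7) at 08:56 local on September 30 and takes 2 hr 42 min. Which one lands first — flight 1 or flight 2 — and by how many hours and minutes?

Flight 1 in UTC: 08:10 + 3:00 = 11:10 on Oct 1.
+4 hours and 30 minutes → arrive 15:40 UTC on Oct 1.
Flight 2 in UTC: 08:56 + 7:00 = 15:56 on Sep 30.
+2 hours 42 minutes → arrive 18:38 UTC on Sep 30.
Flight 2 lands earlier by 21 hours 2 minutes.

the second, by 21 hours 2 minutes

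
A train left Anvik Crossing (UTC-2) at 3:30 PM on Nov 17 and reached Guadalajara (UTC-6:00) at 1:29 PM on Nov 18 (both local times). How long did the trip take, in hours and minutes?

Guadalajara is 4:00 behind Anvik Crossing.
Clock-face elapsed time (ignoring zones) is 21 hours 59 minutes.
Actual elapsed = 21 hours 59 minutes + 4:00 = 25 hours 59 minutes.

25 hours 59 minutes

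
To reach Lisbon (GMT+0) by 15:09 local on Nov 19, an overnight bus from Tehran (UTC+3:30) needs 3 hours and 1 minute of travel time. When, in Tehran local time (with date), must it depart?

15:38 on November 19

Target arrival is already UTC: 15:09 on Nov 19.
Subtract 3 hours and 1 minute → departure 12:08 UTC on Nov 19.
Tehran is UTC+3:30: 12:08 + 3:30 = 15:38 on Nov 19.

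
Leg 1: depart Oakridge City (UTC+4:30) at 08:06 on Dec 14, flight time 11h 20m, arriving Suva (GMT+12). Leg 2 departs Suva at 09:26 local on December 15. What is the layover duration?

6 hours 30 minutes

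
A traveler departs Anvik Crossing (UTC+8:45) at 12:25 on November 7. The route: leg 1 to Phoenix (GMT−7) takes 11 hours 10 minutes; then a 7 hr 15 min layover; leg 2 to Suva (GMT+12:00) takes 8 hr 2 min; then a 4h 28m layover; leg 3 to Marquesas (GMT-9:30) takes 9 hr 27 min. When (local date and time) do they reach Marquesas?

10:32 on November 8

Convert departure to UTC: 12:25 − 8:45 = 03:40 UTC on Nov 7.
Add 11 hours and 10 minutes leg 1 → 14:50 UTC.
Add 7 hours 15 minutes layover in Phoenix → 22:05 UTC.
Add 8 hours and 2 minutes leg 2 → 06:07 UTC (Nov 8).
Add 4 hours 28 minutes layover in Suva → 10:35 UTC.
Add 9 hours 27 minutes leg 3 → 20:02 UTC.
Marquesas is UTC−9:30, so local arrival = 20:02 − 9:30 = 10:32 on Nov 8.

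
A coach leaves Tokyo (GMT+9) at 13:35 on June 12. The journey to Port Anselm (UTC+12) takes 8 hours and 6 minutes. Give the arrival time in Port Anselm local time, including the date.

Convert departure to UTC: 13:35 − 9:00 = 04:35 UTC on Jun 12.
Add 8 hours 6 minutes travel time → 12:41 UTC.
Port Anselm is UTC+12:00, so local arrival = 12:41 + 12:00 = 00:41 on Jun 13.

00:41 on June 13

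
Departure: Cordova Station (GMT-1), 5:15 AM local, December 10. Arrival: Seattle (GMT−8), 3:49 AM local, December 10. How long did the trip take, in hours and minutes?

Departure in UTC: 5:15 AM + 1:00 = 6:15 AM on Dec 10.
Arrival in UTC: 3:49 AM + 8:00 = 11:49 AM on Dec 10.
Elapsed = 11:49 AM − 6:15 AM = 5 hours 34 minutes.

5 hours 34 minutes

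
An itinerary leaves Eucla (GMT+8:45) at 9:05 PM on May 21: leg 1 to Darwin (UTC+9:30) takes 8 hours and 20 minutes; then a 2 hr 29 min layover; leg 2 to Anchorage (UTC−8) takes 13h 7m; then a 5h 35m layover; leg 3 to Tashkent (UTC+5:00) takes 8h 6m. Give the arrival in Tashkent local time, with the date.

6:57 AM on May 23

Convert departure to UTC: 9:05 PM − 8:45 = 12:20 PM UTC on May 21.
Add 8 hours 20 minutes leg 1 → 8:40 PM UTC.
Add 2 hours and 29 minutes layover in Darwin → 11:09 PM UTC.
Add 13 hours 7 minutes leg 2 → 12:16 PM UTC (May 22).
Add 5 hours and 35 minutes layover in Anchorage → 5:51 PM UTC.
Add 8 hours 6 minutes leg 3 → 1:57 AM UTC (May 23).
Tashkent is UTC+5:00, so local arrival = 1:57 AM + 5:00 = 6:57 AM on May 23.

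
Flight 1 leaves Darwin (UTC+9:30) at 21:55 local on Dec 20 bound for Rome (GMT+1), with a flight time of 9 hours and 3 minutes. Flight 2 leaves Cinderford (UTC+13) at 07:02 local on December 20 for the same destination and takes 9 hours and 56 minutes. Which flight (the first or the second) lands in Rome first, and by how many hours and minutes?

the second, by 17 hours 30 minutes

Flight 1 in UTC: 21:55 − 9:30 = 12:25 on Dec 20.
+9 hours 3 minutes → arrive 21:28 UTC on Dec 20.
Flight 2 in UTC: 07:02 − 13:00 = 18:02 on Dec 19.
+9 hours and 56 minutes → arrive 03:58 UTC on Dec 20.
Flight 2 lands earlier by 17 hours 30 minutes.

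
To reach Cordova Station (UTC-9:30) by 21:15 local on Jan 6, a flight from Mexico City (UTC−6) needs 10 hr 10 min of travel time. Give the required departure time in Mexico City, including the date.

14:35 on Jan 6

Target arrival in UTC: 21:15 + 9:30 = 06:45 on Jan 7.
Subtract 10 hours 10 minutes → departure 20:35 UTC on Jan 6.
Mexico City is UTC−6:00: 20:35 − 6:00 = 14:35 on Jan 6.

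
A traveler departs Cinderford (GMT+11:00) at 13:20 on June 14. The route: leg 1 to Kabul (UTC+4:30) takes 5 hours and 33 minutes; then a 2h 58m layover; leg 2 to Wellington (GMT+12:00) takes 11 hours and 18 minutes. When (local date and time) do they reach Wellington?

Convert departure to UTC: 13:20 − 11:00 = 02:20 UTC on Jun 14.
Add 5 hours 33 minutes leg 1 → 07:53 UTC.
Add 2 hours 58 minutes layover in Kabul → 10:51 UTC.
Add 11 hours and 18 minutes leg 2 → 22:09 UTC.
Wellington is UTC+12:00, so local arrival = 22:09 + 12:00 = 10:09 on Jun 15.

10:09 on Jun 15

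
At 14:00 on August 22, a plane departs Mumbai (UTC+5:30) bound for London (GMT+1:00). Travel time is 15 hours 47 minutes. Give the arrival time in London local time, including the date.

01:17 on Aug 23

London is 4:30 behind Mumbai.
After 15 hours 47 minutes it is 05:47 (Aug 23) in Mumbai.
Shift by the zone difference: 05:47 − 4:30 = 01:17 on Aug 23 in London.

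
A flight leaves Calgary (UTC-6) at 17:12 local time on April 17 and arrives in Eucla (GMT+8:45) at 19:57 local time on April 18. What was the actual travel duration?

Departure in UTC: 17:12 + 6:00 = 23:12 on Apr 17.
Arrival in UTC: 19:57 − 8:45 = 11:12 on Apr 18.
Elapsed = 11:12 − 23:12 (+1 day) = 12 hours.

12 hours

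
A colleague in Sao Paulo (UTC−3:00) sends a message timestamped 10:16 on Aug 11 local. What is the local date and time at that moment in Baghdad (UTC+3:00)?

16:16 on August 11

In UTC: 10:16 + 3:00 = 13:16 on Aug 11.
Baghdad is UTC+3:00: 13:16 + 3:00 = 16:16 on Aug 11.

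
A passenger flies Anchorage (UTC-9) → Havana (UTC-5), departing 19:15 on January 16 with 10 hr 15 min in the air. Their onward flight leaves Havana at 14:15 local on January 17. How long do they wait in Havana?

4 hours 45 minutes

Convert departure to UTC: 19:15 + 9:00 = 04:15 UTC on Jan 17.
Add 10 hours and 15 minutes flight time → 14:30 UTC.
Havana is UTC−5:00, so local arrival = 14:30 − 5:00 = 09:30 on Jan 17.
Layover = 14:15 − 09:30 = 4 hours 45 minutes.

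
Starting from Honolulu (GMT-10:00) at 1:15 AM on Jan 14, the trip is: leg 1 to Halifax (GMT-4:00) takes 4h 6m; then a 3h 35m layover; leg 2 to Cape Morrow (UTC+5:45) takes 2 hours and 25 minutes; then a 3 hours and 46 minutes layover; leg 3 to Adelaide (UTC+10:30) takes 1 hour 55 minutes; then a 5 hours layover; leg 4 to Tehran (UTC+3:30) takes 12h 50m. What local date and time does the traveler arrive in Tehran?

12:22 AM on January 16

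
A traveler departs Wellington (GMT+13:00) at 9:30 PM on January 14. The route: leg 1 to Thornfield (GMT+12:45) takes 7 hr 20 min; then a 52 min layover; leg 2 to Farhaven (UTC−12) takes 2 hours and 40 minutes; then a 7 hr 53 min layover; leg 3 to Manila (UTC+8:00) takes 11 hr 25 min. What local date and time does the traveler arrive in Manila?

Convert departure to UTC: 9:30 PM − 13:00 = 8:30 AM UTC on Jan 14.
Add 7 hours and 20 minutes leg 1 → 3:50 PM UTC.
Add 52 minutes layover in Thornfield → 4:42 PM UTC.
Add 2 hours 40 minutes leg 2 → 7:22 PM UTC.
Add 7 hours 53 minutes layover in Farhaven → 3:15 AM UTC (Jan 15).
Add 11 hours and 25 minutes leg 3 → 2:40 PM UTC.
Manila is UTC+8:00, so local arrival = 2:40 PM + 8:00 = 10:40 PM on Jan 15.

10:40 PM on January 15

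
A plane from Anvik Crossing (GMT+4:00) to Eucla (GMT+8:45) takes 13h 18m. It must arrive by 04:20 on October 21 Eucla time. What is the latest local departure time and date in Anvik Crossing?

10:17 on Oct 20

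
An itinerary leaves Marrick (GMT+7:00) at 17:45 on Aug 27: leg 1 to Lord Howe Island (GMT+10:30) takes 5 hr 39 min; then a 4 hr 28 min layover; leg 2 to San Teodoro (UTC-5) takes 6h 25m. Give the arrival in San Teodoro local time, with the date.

Convert departure to UTC: 17:45 − 7:00 = 10:45 UTC on Aug 27.
Add 5 hours and 39 minutes leg 1 → 16:24 UTC.
Add 4 hours 28 minutes layover in Lord Howe Island → 20:52 UTC.
Add 6 hours 25 minutes leg 2 → 03:17 UTC (Aug 28).
San Teodoro is UTC−5:00, so local arrival = 03:17 − 5:00 = 22:17 on Aug 27.

22:17 on Aug 27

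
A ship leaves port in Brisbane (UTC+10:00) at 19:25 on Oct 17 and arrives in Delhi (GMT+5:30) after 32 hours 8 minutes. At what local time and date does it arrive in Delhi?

23:03 on October 18

Convert departure to UTC: 19:25 − 10:00 = 09:25 UTC on Oct 17.
Add 32 hours 8 minutes travel time → 17:33 UTC (Oct 18).
Delhi is UTC+5:30, so local arrival = 17:33 + 5:30 = 23:03 on Oct 18.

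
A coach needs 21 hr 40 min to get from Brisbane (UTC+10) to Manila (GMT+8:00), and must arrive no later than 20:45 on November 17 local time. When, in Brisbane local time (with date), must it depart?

01:05 on November 17

Target arrival in UTC: 20:45 − 8:00 = 12:45 on Nov 17.
Subtract 21 hours and 40 minutes → departure 15:05 UTC on Nov 16.
Brisbane is UTC+10:00: 15:05 + 10:00 = 01:05 on Nov 17.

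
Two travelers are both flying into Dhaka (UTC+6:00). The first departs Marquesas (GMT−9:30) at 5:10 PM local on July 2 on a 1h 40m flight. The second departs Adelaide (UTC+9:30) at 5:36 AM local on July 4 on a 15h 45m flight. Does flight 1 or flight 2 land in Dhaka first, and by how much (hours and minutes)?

Flight 1 in UTC: 5:10 PM + 9:30 = 2:40 AM on Jul 3.
+1 hour 40 minutes → arrive 4:20 AM UTC on Jul 3.
Flight 2 in UTC: 5:36 AM − 9:30 = 8:06 PM on Jul 3.
+15 hours 45 minutes → arrive 11:51 AM UTC on Jul 4.
Flight 1 lands earlier by 31 hours 31 minutes.

the first, by 31 hours 31 minutes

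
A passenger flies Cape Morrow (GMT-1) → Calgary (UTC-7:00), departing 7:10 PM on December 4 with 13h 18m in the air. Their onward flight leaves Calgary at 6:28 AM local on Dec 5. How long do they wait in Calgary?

4 hours

Convert departure to UTC: 7:10 PM + 1:00 = 8:10 PM UTC on Dec 4.
Add 13 hours 18 minutes flight time → 9:28 AM UTC (Dec 5).
Calgary is UTC−7:00, so local arrival = 9:28 AM − 7:00 = 2:28 AM on Dec 5.
Layover = 6:28 AM − 2:28 AM = 4 hours.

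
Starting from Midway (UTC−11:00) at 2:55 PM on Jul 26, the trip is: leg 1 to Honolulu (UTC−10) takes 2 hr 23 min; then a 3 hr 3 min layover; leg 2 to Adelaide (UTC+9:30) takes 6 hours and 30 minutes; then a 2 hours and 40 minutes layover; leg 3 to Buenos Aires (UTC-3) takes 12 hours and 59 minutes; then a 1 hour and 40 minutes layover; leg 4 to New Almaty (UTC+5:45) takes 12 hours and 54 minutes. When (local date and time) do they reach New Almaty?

Convert departure to UTC: 2:55 PM + 11:00 = 1:55 AM UTC on Jul 27.
Add 2 hours 23 minutes leg 1 → 4:18 AM UTC.
Add 3 hours and 3 minutes layover in Honolulu → 7:21 AM UTC.
Add 6 hours and 30 minutes leg 2 → 1:51 PM UTC.
Add 2 hours and 40 minutes layover in Adelaide → 4:31 PM UTC.
Add 12 hours and 59 minutes leg 3 → 5:30 AM UTC (Jul 28).
Add 1 hour 40 minutes layover in Buenos Aires → 7:10 AM UTC.
Add 12 hours and 54 minutes leg 4 → 8:04 PM UTC.
New Almaty is UTC+5:45, so local arrival = 8:04 PM + 5:45 = 1:49 AM on Jul 29.

1:49 AM on Jul 29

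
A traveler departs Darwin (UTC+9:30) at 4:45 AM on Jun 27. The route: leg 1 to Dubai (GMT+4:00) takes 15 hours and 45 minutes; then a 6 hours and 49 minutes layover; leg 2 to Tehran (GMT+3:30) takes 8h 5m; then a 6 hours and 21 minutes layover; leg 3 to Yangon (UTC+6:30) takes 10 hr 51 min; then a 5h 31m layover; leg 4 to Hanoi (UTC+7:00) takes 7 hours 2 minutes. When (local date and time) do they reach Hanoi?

2:39 PM on Jun 29

Convert departure to UTC: 4:45 AM − 9:30 = 7:15 PM UTC on Jun 26.
Add 15 hours 45 minutes leg 1 → 11:00 AM UTC (Jun 27).
Add 6 hours and 49 minutes layover in Dubai → 5:49 PM UTC.
Add 8 hours and 5 minutes leg 2 → 1:54 AM UTC (Jun 28).
Add 6 hours 21 minutes layover in Tehran → 8:15 AM UTC.
Add 10 hours and 51 minutes leg 3 → 7:06 PM UTC.
Add 5 hours 31 minutes layover in Yangon → 12:37 AM UTC (Jun 29).
Add 7 hours and 2 minutes leg 4 → 7:39 AM UTC.
Hanoi is UTC+7:00, so local arrival = 7:39 AM + 7:00 = 2:39 PM on Jun 29.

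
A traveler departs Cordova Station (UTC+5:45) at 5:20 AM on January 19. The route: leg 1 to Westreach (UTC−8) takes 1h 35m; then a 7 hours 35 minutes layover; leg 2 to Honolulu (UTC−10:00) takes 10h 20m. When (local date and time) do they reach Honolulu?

Convert departure to UTC: 5:20 AM − 5:45 = 11:35 PM UTC on Jan 18.
Add 1 hour 35 minutes leg 1 → 1:10 AM UTC (Jan 19).
Add 7 hours and 35 minutes layover in Westreach → 8:45 AM UTC.
Add 10 hours 20 minutes leg 2 → 7:05 PM UTC.
Honolulu is UTC−10:00, so local arrival = 7:05 PM − 10:00 = 9:05 AM on Jan 19.

9:05 AM on January 19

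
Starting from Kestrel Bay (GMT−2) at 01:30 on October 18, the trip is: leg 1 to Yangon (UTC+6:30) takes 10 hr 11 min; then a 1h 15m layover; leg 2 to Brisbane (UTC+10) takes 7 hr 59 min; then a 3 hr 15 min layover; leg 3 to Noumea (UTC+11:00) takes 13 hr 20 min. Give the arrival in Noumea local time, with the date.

Convert departure to UTC: 01:30 + 2:00 = 03:30 UTC on Oct 18.
Add 10 hours and 11 minutes leg 1 → 13:41 UTC.
Add 1 hour and 15 minutes layover in Yangon → 14:56 UTC.
Add 7 hours and 59 minutes leg 2 → 22:55 UTC.
Add 3 hours 15 minutes layover in Brisbane → 02:10 UTC (Oct 19).
Add 13 hours 20 minutes leg 3 → 15:30 UTC.
Noumea is UTC+11:00, so local arrival = 15:30 + 11:00 = 02:30 on Oct 20.

02:30 on Oct 20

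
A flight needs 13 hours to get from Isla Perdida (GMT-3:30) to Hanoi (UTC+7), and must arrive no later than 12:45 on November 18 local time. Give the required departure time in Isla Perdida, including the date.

Target arrival in UTC: 12:45 − 7:00 = 05:45 on Nov 18.
Subtract 13 hours → departure 16:45 UTC on Nov 17.
Isla Perdida is UTC−3:30: 16:45 − 3:30 = 13:15 on Nov 17.

13:15 on Nov 17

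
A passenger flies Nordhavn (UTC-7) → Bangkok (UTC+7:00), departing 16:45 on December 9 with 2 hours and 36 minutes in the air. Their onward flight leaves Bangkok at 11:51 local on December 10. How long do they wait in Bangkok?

Convert departure to UTC: 16:45 + 7:00 = 23:45 UTC on Dec 9.
Add 2 hours 36 minutes flight time → 02:21 UTC (Dec 10).
Bangkok is UTC+7:00, so local arrival = 02:21 + 7:00 = 09:21 on Dec 10.
Layover = 11:51 − 09:21 = 2 hours 30 minutes.

2 hours 30 minutes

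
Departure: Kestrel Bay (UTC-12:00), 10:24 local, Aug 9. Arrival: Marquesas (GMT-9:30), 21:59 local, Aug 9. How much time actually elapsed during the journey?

9 hours 5 minutes

Marquesas is 2:30 ahead of Kestrel Bay.
Clock-face elapsed time (ignoring zones) is 11 hours 35 minutes.
Actual elapsed = 11 hours 35 minutes − 2:30 = 9 hours 5 minutes.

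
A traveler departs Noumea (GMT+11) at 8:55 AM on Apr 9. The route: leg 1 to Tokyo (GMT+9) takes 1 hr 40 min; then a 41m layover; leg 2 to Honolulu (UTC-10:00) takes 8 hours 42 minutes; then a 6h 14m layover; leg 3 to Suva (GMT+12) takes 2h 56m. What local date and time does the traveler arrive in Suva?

6:08 AM on April 10

Convert departure to UTC: 8:55 AM − 11:00 = 9:55 PM UTC on Apr 8.
Add 1 hour and 40 minutes leg 1 → 11:35 PM UTC.
Add 41 minutes layover in Tokyo → 12:16 AM UTC (Apr 9).
Add 8 hours and 42 minutes leg 2 → 8:58 AM UTC.
Add 6 hours 14 minutes layover in Honolulu → 3:12 PM UTC.
Add 2 hours 56 minutes leg 3 → 6:08 PM UTC.
Suva is UTC+12:00, so local arrival = 6:08 PM + 12:00 = 6:08 AM on Apr 10.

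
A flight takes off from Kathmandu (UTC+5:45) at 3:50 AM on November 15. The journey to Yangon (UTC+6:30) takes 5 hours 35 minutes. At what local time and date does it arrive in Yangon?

Convert departure to UTC: 3:50 AM − 5:45 = 10:05 PM UTC on Nov 14.
Add 5 hours and 35 minutes travel time → 3:40 AM UTC (Nov 15).
Yangon is UTC+6:30, so local arrival = 3:40 AM + 6:30 = 10:10 AM on Nov 15.

10:10 AM on November 15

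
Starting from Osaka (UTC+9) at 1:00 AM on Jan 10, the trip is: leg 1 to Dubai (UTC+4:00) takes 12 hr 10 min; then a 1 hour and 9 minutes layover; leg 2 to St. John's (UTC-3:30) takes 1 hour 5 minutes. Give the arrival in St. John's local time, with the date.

Convert departure to UTC: 1:00 AM − 9:00 = 4:00 PM UTC on Jan 9.
Add 12 hours 10 minutes leg 1 → 4:10 AM UTC (Jan 10).
Add 1 hour 9 minutes layover in Dubai → 5:19 AM UTC.
Add 1 hour and 5 minutes leg 2 → 6:24 AM UTC.
St. John's is UTC−3:30, so local arrival = 6:24 AM − 3:30 = 2:54 AM on Jan 10.

2:54 AM on Jan 10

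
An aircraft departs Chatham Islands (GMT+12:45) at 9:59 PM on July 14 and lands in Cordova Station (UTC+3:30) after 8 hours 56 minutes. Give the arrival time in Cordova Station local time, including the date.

9:40 PM on July 14

Cordova Station is 9:15 behind Chatham Islands.
After 8 hours 56 minutes it is 6:55 AM (Jul 15) in Chatham Islands.
Shift by the zone difference: 6:55 AM − 9:15 = 9:40 PM on Jul 14 in Cordova Station.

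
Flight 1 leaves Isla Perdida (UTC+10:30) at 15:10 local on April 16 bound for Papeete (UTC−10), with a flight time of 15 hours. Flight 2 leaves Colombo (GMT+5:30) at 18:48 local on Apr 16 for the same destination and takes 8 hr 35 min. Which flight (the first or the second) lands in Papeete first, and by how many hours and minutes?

Flight 1 in UTC: 15:10 − 10:30 = 04:40 on Apr 16.
+15 hours → arrive 19:40 UTC on Apr 16.
Flight 2 in UTC: 18:48 − 5:30 = 13:18 on Apr 16.
+8 hours 35 minutes → arrive 21:53 UTC on Apr 16.
Flight 1 lands earlier by 2 hours 13 minutes.

the first, by 2 hours 13 minutes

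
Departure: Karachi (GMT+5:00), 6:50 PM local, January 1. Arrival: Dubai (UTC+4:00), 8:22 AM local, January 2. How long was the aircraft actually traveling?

14 hours 32 minutes

Departure in UTC: 6:50 PM − 5:00 = 1:50 PM on Jan 1.
Arrival in UTC: 8:22 AM − 4:00 = 4:22 AM on Jan 2.
Elapsed = 4:22 AM − 1:50 PM (+1 day) = 14 hours 32 minutes.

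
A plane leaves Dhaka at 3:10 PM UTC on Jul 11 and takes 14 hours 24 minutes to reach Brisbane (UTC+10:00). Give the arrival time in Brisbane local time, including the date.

Departure is given in UTC: 3:10 PM on Jul 11.
Add 14 hours and 24 minutes → 5:34 AM UTC (Jul 12).
Brisbane is UTC+10:00: 5:34 AM + 10:00 = 3:34 PM on Jul 12.

3:34 PM on July 12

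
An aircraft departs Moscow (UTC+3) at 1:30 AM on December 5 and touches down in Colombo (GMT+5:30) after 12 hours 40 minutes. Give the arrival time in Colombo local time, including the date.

Convert departure to UTC: 1:30 AM − 3:00 = 10:30 PM UTC on Dec 4.
Add 12 hours 40 minutes travel time → 11:10 AM UTC (Dec 5).
Colombo is UTC+5:30, so local arrival = 11:10 AM + 5:30 = 4:40 PM on Dec 5.

4:40 PM on Dec 5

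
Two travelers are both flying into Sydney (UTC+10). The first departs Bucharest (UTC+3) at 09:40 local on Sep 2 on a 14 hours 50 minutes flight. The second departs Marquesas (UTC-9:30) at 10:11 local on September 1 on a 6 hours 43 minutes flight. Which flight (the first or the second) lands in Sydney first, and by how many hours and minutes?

the second, by 19 hours 6 minutes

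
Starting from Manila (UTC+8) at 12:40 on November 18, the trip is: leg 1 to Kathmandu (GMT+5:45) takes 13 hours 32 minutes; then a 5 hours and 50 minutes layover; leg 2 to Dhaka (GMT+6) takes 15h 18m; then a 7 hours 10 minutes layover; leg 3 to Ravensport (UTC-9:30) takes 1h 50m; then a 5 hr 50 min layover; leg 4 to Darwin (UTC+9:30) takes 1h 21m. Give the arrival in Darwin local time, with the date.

17:01 on November 20

Convert departure to UTC: 12:40 − 8:00 = 04:40 UTC on Nov 18.
Add 13 hours and 32 minutes leg 1 → 18:12 UTC.
Add 5 hours and 50 minutes layover in Kathmandu → 00:02 UTC (Nov 19).
Add 15 hours 18 minutes leg 2 → 15:20 UTC.
Add 7 hours 10 minutes layover in Dhaka → 22:30 UTC.
Add 1 hour 50 minutes leg 3 → 00:20 UTC (Nov 20).
Add 5 hours and 50 minutes layover in Ravensport → 06:10 UTC.
Add 1 hour and 21 minutes leg 4 → 07:31 UTC.
Darwin is UTC+9:30, so local arrival = 07:31 + 9:30 = 17:01 on Nov 20.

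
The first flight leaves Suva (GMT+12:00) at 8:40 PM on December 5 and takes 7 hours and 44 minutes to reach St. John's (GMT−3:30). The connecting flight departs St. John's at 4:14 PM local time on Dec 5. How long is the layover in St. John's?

3 hours 20 minutes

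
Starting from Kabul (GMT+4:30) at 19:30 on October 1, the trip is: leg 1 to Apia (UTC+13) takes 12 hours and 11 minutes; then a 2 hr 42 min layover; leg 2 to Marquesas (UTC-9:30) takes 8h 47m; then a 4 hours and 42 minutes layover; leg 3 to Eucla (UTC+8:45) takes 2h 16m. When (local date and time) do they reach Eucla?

Convert departure to UTC: 19:30 − 4:30 = 15:00 UTC on Oct 1.
Add 12 hours and 11 minutes leg 1 → 03:11 UTC (Oct 2).
Add 2 hours and 42 minutes layover in Apia → 05:53 UTC.
Add 8 hours and 47 minutes leg 2 → 14:40 UTC.
Add 4 hours and 42 minutes layover in Marquesas → 19:22 UTC.
Add 2 hours 16 minutes leg 3 → 21:38 UTC.
Eucla is UTC+8:45, so local arrival = 21:38 + 8:45 = 06:23 on Oct 3.

06:23 on October 3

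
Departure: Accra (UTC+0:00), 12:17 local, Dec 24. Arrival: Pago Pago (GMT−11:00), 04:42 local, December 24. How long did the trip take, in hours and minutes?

Pago Pago is 11:00 behind Accra.
Clock-face elapsed time (ignoring zones) is −7 hours 35 minutes.
Actual elapsed = −7 hours 35 minutes + 11:00 = 3 hours 25 minutes.

3 hours 25 minutes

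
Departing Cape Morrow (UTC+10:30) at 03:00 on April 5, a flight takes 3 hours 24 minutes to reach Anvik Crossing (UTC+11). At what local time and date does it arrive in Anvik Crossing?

Convert departure to UTC: 03:00 − 10:30 = 16:30 UTC on Apr 4.
Add 3 hours 24 minutes travel time → 19:54 UTC.
Anvik Crossing is UTC+11:00, so local arrival = 19:54 + 11:00 = 06:54 on Apr 5.

06:54 on Apr 5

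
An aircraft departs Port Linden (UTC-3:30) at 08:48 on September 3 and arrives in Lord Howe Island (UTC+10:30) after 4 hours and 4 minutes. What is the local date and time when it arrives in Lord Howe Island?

Convert departure to UTC: 08:48 + 3:30 = 12:18 UTC on Sep 3.
Add 4 hours 4 minutes travel time → 16:22 UTC.
Lord Howe Island is UTC+10:30, so local arrival = 16:22 + 10:30 = 02:52 on Sep 4.

02:52 on September 4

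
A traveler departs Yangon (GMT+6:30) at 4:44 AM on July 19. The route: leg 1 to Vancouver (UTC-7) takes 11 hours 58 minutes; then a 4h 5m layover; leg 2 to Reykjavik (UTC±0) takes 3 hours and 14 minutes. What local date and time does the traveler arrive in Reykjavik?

Convert departure to UTC: 4:44 AM − 6:30 = 10:14 PM UTC on Jul 18.
Add 11 hours 58 minutes leg 1 → 10:12 AM UTC (Jul 19).
Add 4 hours and 5 minutes layover in Vancouver → 2:17 PM UTC.
Add 3 hours and 14 minutes leg 2 → 5:31 PM UTC.
Reykjavik is UTC+0, so local arrival is the same: 5:31 PM on Jul 19.

5:31 PM on July 19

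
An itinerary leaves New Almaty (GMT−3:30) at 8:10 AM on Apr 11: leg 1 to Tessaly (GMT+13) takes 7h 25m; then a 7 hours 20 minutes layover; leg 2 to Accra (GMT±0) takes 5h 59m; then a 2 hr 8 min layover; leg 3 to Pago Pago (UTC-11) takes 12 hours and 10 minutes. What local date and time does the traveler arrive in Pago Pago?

11:42 AM on Apr 12

Convert departure to UTC: 8:10 AM + 3:30 = 11:40 AM UTC on Apr 11.
Add 7 hours 25 minutes leg 1 → 7:05 PM UTC.
Add 7 hours 20 minutes layover in Tessaly → 2:25 AM UTC (Apr 12).
Add 5 hours 59 minutes leg 2 → 8:24 AM UTC.
Add 2 hours 8 minutes layover in Accra → 10:32 AM UTC.
Add 12 hours and 10 minutes leg 3 → 10:42 PM UTC.
Pago Pago is UTC−11:00, so local arrival = 10:42 PM − 11:00 = 11:42 AM on Apr 12.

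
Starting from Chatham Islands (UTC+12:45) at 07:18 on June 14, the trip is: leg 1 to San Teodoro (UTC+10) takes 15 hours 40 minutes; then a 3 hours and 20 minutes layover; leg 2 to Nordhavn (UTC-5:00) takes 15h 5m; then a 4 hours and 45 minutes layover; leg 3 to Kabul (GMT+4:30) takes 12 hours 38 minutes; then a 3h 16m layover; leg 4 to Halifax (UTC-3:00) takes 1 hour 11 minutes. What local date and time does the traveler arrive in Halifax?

23:28 on June 15

Convert departure to UTC: 07:18 − 12:45 = 18:33 UTC on Jun 13.
Add 15 hours and 40 minutes leg 1 → 10:13 UTC (Jun 14).
Add 3 hours 20 minutes layover in San Teodoro → 13:33 UTC.
Add 15 hours and 5 minutes leg 2 → 04:38 UTC (Jun 15).
Add 4 hours and 45 minutes layover in Nordhavn → 09:23 UTC.
Add 12 hours and 38 minutes leg 3 → 22:01 UTC.
Add 3 hours and 16 minutes layover in Kabul → 01:17 UTC (Jun 16).
Add 1 hour and 11 minutes leg 4 → 02:28 UTC.
Halifax is UTC−3:00, so local arrival = 02:28 − 3:00 = 23:28 on Jun 15.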